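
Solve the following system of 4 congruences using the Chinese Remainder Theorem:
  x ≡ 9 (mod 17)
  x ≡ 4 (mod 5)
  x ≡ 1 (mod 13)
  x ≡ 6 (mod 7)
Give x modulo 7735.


Product of moduli M = 17 · 5 · 13 · 7 = 7735.
Merge one congruence at a time:
  Start: x ≡ 9 (mod 17).
  Combine with x ≡ 4 (mod 5); new modulus lcm = 85.
    Write x = 9 + 17·t and substitute into x ≡ 4 (mod 5): 17·t ≡ 4 − 9 = -5 (mod 5).
    Reduce coefficients mod 5: 2·t ≡ 0 (mod 5).
    The inverse of 2 mod 5 is 3 (since 2·3 = 6 = 1·5 + 1), so t ≡ 3·0 = 0 ≡ 0 (mod 5).
    Then x = 9 + 17·0 = 9, valid modulo lcm(17, 5) = 85: x ≡ 9 (mod 85).
  Combine with x ≡ 1 (mod 13); new modulus lcm = 1105.
    Write x = 9 + 85·t and substitute into x ≡ 1 (mod 13): 85·t ≡ 1 − 9 = -8 (mod 13).
    Reduce coefficients mod 13: 7·t ≡ 5 (mod 13).
    The inverse of 7 mod 13 is 2 (since 7·2 = 14 = 1·13 + 1), so t ≡ 2·5 = 10 ≡ 10 (mod 13).
    Then x = 9 + 85·10 = 859, valid modulo lcm(85, 13) = 1105: x ≡ 859 (mod 1105).
  Combine with x ≡ 6 (mod 7); new modulus lcm = 7735.
    Write x = 859 + 1105·t and substitute into x ≡ 6 (mod 7): 1105·t ≡ 6 − 859 = -853 (mod 7).
    Reduce coefficients mod 7: 6·t ≡ 1 (mod 7).
    The inverse of 6 mod 7 is 6 (since 6·6 = 36 = 5·7 + 1), so t ≡ 6·1 = 6 ≡ 6 (mod 7).
    Then x = 859 + 1105·6 = 7489, valid modulo lcm(1105, 7) = 7735: x ≡ 7489 (mod 7735).
Verify against each original: 7489 mod 17 = 9, 7489 mod 5 = 4, 7489 mod 13 = 1, 7489 mod 7 = 6.

x ≡ 7489 (mod 7735).


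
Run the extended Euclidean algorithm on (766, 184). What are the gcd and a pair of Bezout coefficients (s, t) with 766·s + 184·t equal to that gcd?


Euclidean algorithm on (766, 184) — divide until remainder is 0:
  766 = 4 · 184 + 30
  184 = 6 · 30 + 4
  30 = 7 · 4 + 2
  4 = 2 · 2 + 0
gcd(766, 184) = 2.
Track Bezout coefficients alongside the remainders: start with r₀ = 766 = a·1 + b·0 (s = 1, t = 0) and r₁ = 184 = a·0 + b·1 (s = 0, t = 1); each new remainder r_{k+1} = r_{k-1} − q_k·r_k inherits s_{k+1} = s_{k-1} − q_k·s_k, t_{k+1} = t_{k-1} − q_k·t_k, so r_k = a·s_k + b·t_k at every step:
  q = 4: r = 30, s = 1 − 4·0 = 1, t = 0 − 4·1 = -4  (check: 766·1 + 184·(-4) = 30)
  q = 6: r = 4, s = 0 − 6·1 = -6, t = 1 − 6·(-4) = 25  (check: 766·(-6) + 184·25 = 4)
  q = 7: r = 2, s = 1 − 7·(-6) = 43, t = -4 − 7·25 = -179  (check: 766·43 + 184·(-179) = 2)
The row with r = 2 (the gcd) gives the Bezout coefficients s = 43, t = -179.
Result: 766 · (43) + 184 · (-179) = 2.

gcd(766, 184) = 2; s = 43, t = -179 (check: 766·43 + 184·(-179) = 2).


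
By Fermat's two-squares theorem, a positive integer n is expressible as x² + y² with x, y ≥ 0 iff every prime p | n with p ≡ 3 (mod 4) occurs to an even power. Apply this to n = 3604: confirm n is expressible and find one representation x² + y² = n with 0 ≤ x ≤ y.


Step 1: Factor n = 3604 = 2^2 · 17 · 53.
Step 2: Check the mod-4 condition on each prime factor: 2 = 2 (special); 17 ≡ 1 (mod 4), exponent 1; 53 ≡ 1 (mod 4), exponent 1.
All primes ≡ 3 (mod 4) appear to even exponent (or don't appear), so by the two-squares theorem n IS expressible as a sum of two squares.
Step 3: Build a representation. Group n = k² · m with k = 2 and m = 17 · 53 = 901 (a product of primes ≡ 1 (mod 4)); a representation of m scales to one of n via (k·x)² + (k·y)² = k²(x² + y²). Each prime p ≡ 1 (mod 4) is itself a sum of two squares; find a² by testing p − a² for a perfect square:
  17: 17 − 1² = 16 = 4² ⇒ 17 = 1² + 4².
  53: 53 − 1² = 52, 53 − 2² = 49 = 7² ⇒ 53 = 2² + 7².
  Combine using the Brahmagupta–Fibonacci identity (a² + b²)(c² + d²) = (ac − bd)² + (ad + bc)² = (ac + bd)² + (ad − bc)²:
  17 · 53 = 901: from (1² + 4²)(2² + 7²), take (1·2 − 4·7, 1·7 + 4·2) = (2 − 28, 7 + 8) = (-26, 15); dropping signs (only squares matter) gives (26, 15); check 26² + 15² = 676 + 225 = 901 ✓.
  Scale by k = 2: (2·26, 2·15) = (52, 30).
Step 4: Order so x ≤ y and verify: 30² + 52² = 900 + 2704 = 3604 = n. ✓

n = 3604 = 30² + 52² (one valid representation with x ≤ y).


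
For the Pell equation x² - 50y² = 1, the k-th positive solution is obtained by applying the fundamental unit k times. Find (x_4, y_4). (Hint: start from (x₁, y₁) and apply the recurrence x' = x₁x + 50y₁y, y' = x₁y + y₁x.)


Step 1: Find the fundamental solution (x₁, y₁) of x² - 50y² = 1.
  Expand √50 as a continued fraction. a₀ = ⌊√50⌋ = 7; iterate m_{k+1} = d_k·a_k − m_k, d_{k+1} = (50 − m_{k+1}²)/d_k, a_{k+1} = ⌊(a₀ + m_{k+1})/d_{k+1}⌋ (starting m₀ = 0, d₀ = 1), with convergents p_k = a_k·p_{k-1} + p_{k-2}, q_k = a_k·q_{k-1} + q_{k-2} (p₋₁ = 1, q₋₁ = 0):
  k = 0: a₀ = 7; p₀/q₀ = 7/1; p₀² − 50·q₀² = 49 − 50 = -1.
  k = 1: m = 7, d = 1, a = ⌊(7 + 7)/1⌋ = 14; p/q = (14·7 + 1)/(14·1 + 0) = 99/14; p² − 50·q² = 9801 − 9800 = 1.
  The first convergent with p² − 50·q² = 1 gives the fundamental solution (x₁, y₁) = (99, 14).
Step 2: Apply the recurrence (x_{n+1}, y_{n+1}) = (x₁x_n + 50y₁y_n, x₁y_n + y₁x_n) repeatedly.
  From (x_1, y_1) = (99, 14): x_2 = 99·99 + 50·14·14 = 19601; y_2 = 99·14 + 14·99 = 2772.
  From (x_2, y_2) = (19601, 2772): x_3 = 99·19601 + 50·14·2772 = 3880899; y_3 = 99·2772 + 14·19601 = 548842.
  From (x_3, y_3) = (3880899, 548842): x_4 = 99·3880899 + 50·14·548842 = 768398401; y_4 = 99·548842 + 14·3880899 = 108667944.
Step 3: Verify x_4² - 50·y_4² = 590436102659356801 - 590436102659356800 = 1 (should be 1). ✓

(x_1, y_1) = (99, 14); (x_4, y_4) = (768398401, 108667944).


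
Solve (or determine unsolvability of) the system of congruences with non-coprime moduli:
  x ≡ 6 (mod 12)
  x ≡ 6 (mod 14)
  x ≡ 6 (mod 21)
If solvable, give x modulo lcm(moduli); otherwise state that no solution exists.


Moduli 12, 14, 21 are not pairwise coprime, so CRT works modulo lcm(m_i) when all pairwise compatibility conditions hold.
Pairwise compatibility: gcd(m_i, m_j) must divide a_i - a_j for every pair.
Merge one congruence at a time:
  Start: x ≡ 6 (mod 12).
  Combine with x ≡ 6 (mod 14): gcd(12, 14) = 2; 6 - 6 = 0, which IS divisible by 2, so compatible.
    Write x = 6 + 12·t and substitute into x ≡ 6 (mod 14): 12·t ≡ 6 − 6 = 0 (mod 14).
    Divide the congruence (and modulus) by g = 2: 6·t ≡ 0 (mod 7).
    The inverse of 6 mod 7 is 6 (since 6·6 = 36 = 5·7 + 1), so t ≡ 6·0 = 0 ≡ 0 (mod 7).
    Then x = 6 + 12·0 = 6, valid modulo lcm(12, 14) = 84: x ≡ 6 (mod 84).
  Combine with x ≡ 6 (mod 21): gcd(84, 21) = 21; 6 - 6 = 0, which IS divisible by 21, so compatible.
    Write x = 6 + 84·t and substitute into x ≡ 6 (mod 21): 84·t ≡ 6 − 6 = 0 (mod 21).
    Divide the congruence (and modulus) by g = 21: 4·t ≡ 0 (mod 1).
    Modulo 1 every t works; take t = 0.
    Then x = 6 + 84·0 = 6, valid modulo lcm(84, 21) = 84: x ≡ 6 (mod 84).
Verify: 6 mod 12 = 6, 6 mod 14 = 6, 6 mod 21 = 6.

x ≡ 6 (mod 84).


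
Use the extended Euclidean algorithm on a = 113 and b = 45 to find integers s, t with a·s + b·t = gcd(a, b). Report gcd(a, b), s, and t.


Euclidean algorithm on (113, 45) — divide until remainder is 0:
  113 = 2 · 45 + 23
  45 = 1 · 23 + 22
  23 = 1 · 22 + 1
  22 = 22 · 1 + 0
gcd(113, 45) = 1.
Track Bezout coefficients alongside the remainders: start with r₀ = 113 = a·1 + b·0 (s = 1, t = 0) and r₁ = 45 = a·0 + b·1 (s = 0, t = 1); each new remainder r_{k+1} = r_{k-1} − q_k·r_k inherits s_{k+1} = s_{k-1} − q_k·s_k, t_{k+1} = t_{k-1} − q_k·t_k, so r_k = a·s_k + b·t_k at every step:
  q = 2: r = 23, s = 1 − 2·0 = 1, t = 0 − 2·1 = -2  (check: 113·1 + 45·(-2) = 23)
  q = 1: r = 22, s = 0 − 1·1 = -1, t = 1 − 1·(-2) = 3  (check: 113·(-1) + 45·3 = 22)
  q = 1: r = 1, s = 1 − 1·(-1) = 2, t = -2 − 1·3 = -5  (check: 113·2 + 45·(-5) = 1)
The row with r = 1 (the gcd) gives the Bezout coefficients s = 2, t = -5.
Result: 113 · (2) + 45 · (-5) = 1.

gcd(113, 45) = 1; s = 2, t = -5 (check: 113·2 + 45·(-5) = 1).


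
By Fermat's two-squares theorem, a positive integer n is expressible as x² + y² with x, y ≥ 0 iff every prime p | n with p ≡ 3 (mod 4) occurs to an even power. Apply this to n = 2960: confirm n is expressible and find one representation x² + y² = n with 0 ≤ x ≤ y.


Step 1: Factor n = 2960 = 2^4 · 5 · 37.
Step 2: Check the mod-4 condition on each prime factor: 2 = 2 (special); 5 ≡ 1 (mod 4), exponent 1; 37 ≡ 1 (mod 4), exponent 1.
All primes ≡ 3 (mod 4) appear to even exponent (or don't appear), so by the two-squares theorem n IS expressible as a sum of two squares.
Step 3: Build a representation. Group n = k² · m with k = 4 and m = 5 · 37 = 185 (a product of primes ≡ 1 (mod 4)); a representation of m scales to one of n via (k·x)² + (k·y)² = k²(x² + y²). Each prime p ≡ 1 (mod 4) is itself a sum of two squares; find a² by testing p − a² for a perfect square:
  5: 5 − 1² = 4 = 2² ⇒ 5 = 1² + 2².
  37: 37 − 1² = 36 = 6² ⇒ 37 = 1² + 6².
  Combine using the Brahmagupta–Fibonacci identity (a² + b²)(c² + d²) = (ac − bd)² + (ad + bc)² = (ac + bd)² + (ad − bc)²:
  5 · 37 = 185: from (1² + 2²)(1² + 6²), take (1·1 − 2·6, 1·6 + 2·1) = (1 − 12, 6 + 2) = (-11, 8); dropping signs (only squares matter) gives (11, 8); check 11² + 8² = 121 + 64 = 185 ✓.
  Scale by k = 4: (4·11, 4·8) = (44, 32).
Step 4: Order so x ≤ y and verify: 32² + 44² = 1024 + 1936 = 2960 = n. ✓

n = 2960 = 32² + 44² (one valid representation with x ≤ y).


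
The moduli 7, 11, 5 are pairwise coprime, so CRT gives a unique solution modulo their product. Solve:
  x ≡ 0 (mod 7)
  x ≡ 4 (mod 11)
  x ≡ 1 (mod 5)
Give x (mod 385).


Moduli 7, 11, 5 are pairwise coprime; by CRT there is a unique solution modulo M = 7 · 11 · 5 = 385.
Solve pairwise, accumulating the modulus:
  Start with x ≡ 0 (mod 7).
  Combine with x ≡ 4 (mod 11): since gcd(7, 11) = 1, we get a unique residue mod 77.
    Write x = 0 + 7·t and substitute into x ≡ 4 (mod 11): 7·t ≡ 4 − 0 = 4 (mod 11).
    The inverse of 7 mod 11 is 8 (since 7·8 = 56 = 5·11 + 1), so t ≡ 8·4 = 32 ≡ 10 (mod 11).
    Then x = 0 + 7·10 = 70, valid modulo lcm(7, 11) = 77: x ≡ 70 (mod 77).
  Combine with x ≡ 1 (mod 5): since gcd(77, 5) = 1, we get a unique residue mod 385.
    Write x = 70 + 77·t and substitute into x ≡ 1 (mod 5): 77·t ≡ 1 − 70 = -69 (mod 5).
    Reduce coefficients mod 5: 2·t ≡ 1 (mod 5).
    The inverse of 2 mod 5 is 3 (since 2·3 = 6 = 1·5 + 1), so t ≡ 3·1 = 3 ≡ 3 (mod 5).
    Then x = 70 + 77·3 = 301, valid modulo lcm(77, 5) = 385: x ≡ 301 (mod 385).
Verify: 301 mod 7 = 0 ✓, 301 mod 11 = 4 ✓, 301 mod 5 = 1 ✓.

x ≡ 301 (mod 385).


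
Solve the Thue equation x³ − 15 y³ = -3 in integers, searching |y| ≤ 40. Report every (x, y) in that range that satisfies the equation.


The equation is x³ - 15y³ = -3. For fixed y, x³ = 15·y³ − 3, so a solution requires the RHS to be a perfect cube.
Strategy: iterate y from -40 to 40, compute RHS = 15·y³ − 3, and check whether it is a (positive or negative) perfect cube.
Check small values of y:
  y = 0: RHS = -3 is not a perfect cube.
  y = 1: RHS = 12 is not a perfect cube.
  y = -1: RHS = -18 is not a perfect cube.
  y = 2: RHS = 117 is not a perfect cube.
  y = -2: RHS = -123 is not a perfect cube.
  y = 3: RHS = 402 is not a perfect cube.
  y = -3: RHS = -408 is not a perfect cube.
Continuing the search up to |y| = 40 finds no solutions either.
No (x, y) in the scanned range satisfies the equation.

No integer solutions with |y| ≤ 40.


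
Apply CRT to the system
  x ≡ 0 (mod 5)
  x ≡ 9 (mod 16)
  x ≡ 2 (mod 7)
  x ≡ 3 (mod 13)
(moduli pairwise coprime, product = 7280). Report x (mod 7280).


Product of moduli M = 5 · 16 · 7 · 13 = 7280.
Merge one congruence at a time:
  Start: x ≡ 0 (mod 5).
  Combine with x ≡ 9 (mod 16); new modulus lcm = 80.
    Write x = 0 + 5·t and substitute into x ≡ 9 (mod 16): 5·t ≡ 9 − 0 = 9 (mod 16).
    The inverse of 5 mod 16 is 13 (since 5·13 = 65 = 4·16 + 1), so t ≡ 13·9 = 117 ≡ 5 (mod 16).
    Then x = 0 + 5·5 = 25, valid modulo lcm(5, 16) = 80: x ≡ 25 (mod 80).
  Combine with x ≡ 2 (mod 7); new modulus lcm = 560.
    Write x = 25 + 80·t and substitute into x ≡ 2 (mod 7): 80·t ≡ 2 − 25 = -23 (mod 7).
    Reduce coefficients mod 7: 3·t ≡ 5 (mod 7).
    The inverse of 3 mod 7 is 5 (since 3·5 = 15 = 2·7 + 1), so t ≡ 5·5 = 25 ≡ 4 (mod 7).
    Then x = 25 + 80·4 = 345, valid modulo lcm(80, 7) = 560: x ≡ 345 (mod 560).
  Combine with x ≡ 3 (mod 13); new modulus lcm = 7280.
    Write x = 345 + 560·t and substitute into x ≡ 3 (mod 13): 560·t ≡ 3 − 345 = -342 (mod 13).
    Reduce coefficients mod 13: 1·t ≡ 9 (mod 13).
    So t ≡ 9 (mod 13).
    Then x = 345 + 560·9 = 5385, valid modulo lcm(560, 13) = 7280: x ≡ 5385 (mod 7280).
Verify against each original: 5385 mod 5 = 0, 5385 mod 16 = 9, 5385 mod 7 = 2, 5385 mod 13 = 3.

x ≡ 5385 (mod 7280).


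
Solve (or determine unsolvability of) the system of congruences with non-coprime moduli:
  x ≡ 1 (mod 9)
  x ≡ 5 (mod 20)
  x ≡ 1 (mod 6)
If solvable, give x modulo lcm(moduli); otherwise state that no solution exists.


Moduli 9, 20, 6 are not pairwise coprime, so CRT works modulo lcm(m_i) when all pairwise compatibility conditions hold.
Pairwise compatibility: gcd(m_i, m_j) must divide a_i - a_j for every pair.
Merge one congruence at a time:
  Start: x ≡ 1 (mod 9).
  Combine with x ≡ 5 (mod 20): gcd(9, 20) = 1; 5 - 1 = 4, which IS divisible by 1, so compatible.
    Write x = 1 + 9·t and substitute into x ≡ 5 (mod 20): 9·t ≡ 5 − 1 = 4 (mod 20).
    The inverse of 9 mod 20 is 9 (since 9·9 = 81 = 4·20 + 1), so t ≡ 9·4 = 36 ≡ 16 (mod 20).
    Then x = 1 + 9·16 = 145, valid modulo lcm(9, 20) = 180: x ≡ 145 (mod 180).
  Combine with x ≡ 1 (mod 6): gcd(180, 6) = 6; 1 - 145 = -144, which IS divisible by 6, so compatible.
    Write x = 145 + 180·t and substitute into x ≡ 1 (mod 6): 180·t ≡ 1 − 145 = -144 (mod 6).
    Divide the congruence (and modulus) by g = 6: 30·t ≡ -24 (mod 1).
    Modulo 1 every t works; take t = 0.
    Then x = 145 + 180·0 = 145, valid modulo lcm(180, 6) = 180: x ≡ 145 (mod 180).
Verify: 145 mod 9 = 1, 145 mod 20 = 5, 145 mod 6 = 1.

x ≡ 145 (mod 180).


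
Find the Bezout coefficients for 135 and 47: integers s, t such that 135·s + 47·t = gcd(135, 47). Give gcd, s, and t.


Euclidean algorithm on (135, 47) — divide until remainder is 0:
  135 = 2 · 47 + 41
  47 = 1 · 41 + 6
  41 = 6 · 6 + 5
  6 = 1 · 5 + 1
  5 = 5 · 1 + 0
gcd(135, 47) = 1.
Track Bezout coefficients alongside the remainders: start with r₀ = 135 = a·1 + b·0 (s = 1, t = 0) and r₁ = 47 = a·0 + b·1 (s = 0, t = 1); each new remainder r_{k+1} = r_{k-1} − q_k·r_k inherits s_{k+1} = s_{k-1} − q_k·s_k, t_{k+1} = t_{k-1} − q_k·t_k, so r_k = a·s_k + b·t_k at every step:
  q = 2: r = 41, s = 1 − 2·0 = 1, t = 0 − 2·1 = -2  (check: 135·1 + 47·(-2) = 41)
  q = 1: r = 6, s = 0 − 1·1 = -1, t = 1 − 1·(-2) = 3  (check: 135·(-1) + 47·3 = 6)
  q = 6: r = 5, s = 1 − 6·(-1) = 7, t = -2 − 6·3 = -20  (check: 135·7 + 47·(-20) = 5)
  q = 1: r = 1, s = -1 − 1·7 = -8, t = 3 − 1·(-20) = 23  (check: 135·(-8) + 47·23 = 1)
The row with r = 1 (the gcd) gives the Bezout coefficients s = -8, t = 23.
Result: 135 · (-8) + 47 · (23) = 1.

gcd(135, 47) = 1; s = -8, t = 23 (check: 135·(-8) + 47·23 = 1).


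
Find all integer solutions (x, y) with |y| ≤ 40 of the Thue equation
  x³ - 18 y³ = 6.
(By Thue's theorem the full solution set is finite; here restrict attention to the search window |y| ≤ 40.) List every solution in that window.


The equation is x³ - 18y³ = 6. For fixed y, x³ = 18·y³ + 6, so a solution requires the RHS to be a perfect cube.
Strategy: iterate y from -40 to 40, compute RHS = 18·y³ + 6, and check whether it is a (positive or negative) perfect cube.
Check small values of y:
  y = 0: RHS = 6 is not a perfect cube.
  y = 1: RHS = 24 is not a perfect cube.
  y = -1: RHS = -12 is not a perfect cube.
  y = 2: RHS = 150 is not a perfect cube.
  y = -2: RHS = -138 is not a perfect cube.
  y = 3: RHS = 492 is not a perfect cube.
  y = -3: RHS = -480 is not a perfect cube.
Continuing the search up to |y| = 40 finds no solutions either.
No (x, y) in the scanned range satisfies the equation.

No integer solutions with |y| ≤ 40.


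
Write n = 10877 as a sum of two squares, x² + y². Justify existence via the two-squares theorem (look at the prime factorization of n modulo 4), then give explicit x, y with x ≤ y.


Step 1: Factor n = 10877 = 73 · 149.
Step 2: Check the mod-4 condition on each prime factor: 73 ≡ 1 (mod 4), exponent 1; 149 ≡ 1 (mod 4), exponent 1.
All primes ≡ 3 (mod 4) appear to even exponent (or don't appear), so by the two-squares theorem n IS expressible as a sum of two squares.
Step 3: Build a representation. Here n = 73 · 149 is a product of primes ≡ 1 (mod 4). Each prime p ≡ 1 (mod 4) is itself a sum of two squares; find a² by testing p − a² for a perfect square:
  73: 73 − 1² = 72, 73 − 2² = 69, 73 − 3² = 64 = 8² ⇒ 73 = 3² + 8².
  149: 149 − 1² = 148, 149 − 2² = 145, 149 − 3² = 140, 149 − 4² = 133, 149 − 5² = 124, 149 − 6² = 113, 149 − 7² = 100 = 10² ⇒ 149 = 7² + 10².
  Combine using the Brahmagupta–Fibonacci identity (a² + b²)(c² + d²) = (ac − bd)² + (ad + bc)² = (ac + bd)² + (ad − bc)²:
  73 · 149 = 10877: from (3² + 8²)(7² + 10²), take (3·7 − 8·10, 3·10 + 8·7) = (21 − 80, 30 + 56) = (-59, 86); dropping signs (only squares matter) gives (59, 86); check 59² + 86² = 3481 + 7396 = 10877 ✓.
Step 4: Order so x ≤ y and verify: 59² + 86² = 3481 + 7396 = 10877 = n. ✓

n = 10877 = 59² + 86² (one valid representation with x ≤ y).


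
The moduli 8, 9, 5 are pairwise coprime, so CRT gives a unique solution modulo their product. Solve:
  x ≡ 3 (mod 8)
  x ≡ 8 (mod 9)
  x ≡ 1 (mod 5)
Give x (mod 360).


Moduli 8, 9, 5 are pairwise coprime; by CRT there is a unique solution modulo M = 8 · 9 · 5 = 360.
Solve pairwise, accumulating the modulus:
  Start with x ≡ 3 (mod 8).
  Combine with x ≡ 8 (mod 9): since gcd(8, 9) = 1, we get a unique residue mod 72.
    Write x = 3 + 8·t and substitute into x ≡ 8 (mod 9): 8·t ≡ 8 − 3 = 5 (mod 9).
    The inverse of 8 mod 9 is 8 (since 8·8 = 64 = 7·9 + 1), so t ≡ 8·5 = 40 ≡ 4 (mod 9).
    Then x = 3 + 8·4 = 35, valid modulo lcm(8, 9) = 72: x ≡ 35 (mod 72).
  Combine with x ≡ 1 (mod 5): since gcd(72, 5) = 1, we get a unique residue mod 360.
    Write x = 35 + 72·t and substitute into x ≡ 1 (mod 5): 72·t ≡ 1 − 35 = -34 (mod 5).
    Reduce coefficients mod 5: 2·t ≡ 1 (mod 5).
    The inverse of 2 mod 5 is 3 (since 2·3 = 6 = 1·5 + 1), so t ≡ 3·1 = 3 ≡ 3 (mod 5).
    Then x = 35 + 72·3 = 251, valid modulo lcm(72, 5) = 360: x ≡ 251 (mod 360).
Verify: 251 mod 8 = 3 ✓, 251 mod 9 = 8 ✓, 251 mod 5 = 1 ✓.

x ≡ 251 (mod 360).


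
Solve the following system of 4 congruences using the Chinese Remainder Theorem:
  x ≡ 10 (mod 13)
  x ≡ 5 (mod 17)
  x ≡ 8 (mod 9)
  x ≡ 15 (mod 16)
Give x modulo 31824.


Product of moduli M = 13 · 17 · 9 · 16 = 31824.
Merge one congruence at a time:
  Start: x ≡ 10 (mod 13).
  Combine with x ≡ 5 (mod 17); new modulus lcm = 221.
    Write x = 10 + 13·t and substitute into x ≡ 5 (mod 17): 13·t ≡ 5 − 10 = -5 (mod 17).
    Reduce coefficients mod 17: 13·t ≡ 12 (mod 17).
    The inverse of 13 mod 17 is 4 (since 13·4 = 52 = 3·17 + 1), so t ≡ 4·12 = 48 ≡ 14 (mod 17).
    Then x = 10 + 13·14 = 192, valid modulo lcm(13, 17) = 221: x ≡ 192 (mod 221).
  Combine with x ≡ 8 (mod 9); new modulus lcm = 1989.
    Write x = 192 + 221·t and substitute into x ≡ 8 (mod 9): 221·t ≡ 8 − 192 = -184 (mod 9).
    Reduce coefficients mod 9: 5·t ≡ 5 (mod 9).
    The inverse of 5 mod 9 is 2 (since 5·2 = 10 = 1·9 + 1), so t ≡ 2·5 = 10 ≡ 1 (mod 9).
    Then x = 192 + 221·1 = 413, valid modulo lcm(221, 9) = 1989: x ≡ 413 (mod 1989).
  Combine with x ≡ 15 (mod 16); new modulus lcm = 31824.
    Write x = 413 + 1989·t and substitute into x ≡ 15 (mod 16): 1989·t ≡ 15 − 413 = -398 (mod 16).
    Reduce coefficients mod 16: 5·t ≡ 2 (mod 16).
    The inverse of 5 mod 16 is 13 (since 5·13 = 65 = 4·16 + 1), so t ≡ 13·2 = 26 ≡ 10 (mod 16).
    Then x = 413 + 1989·10 = 20303, valid modulo lcm(1989, 16) = 31824: x ≡ 20303 (mod 31824).
Verify against each original: 20303 mod 13 = 10, 20303 mod 17 = 5, 20303 mod 9 = 8, 20303 mod 16 = 15.

x ≡ 20303 (mod 31824).


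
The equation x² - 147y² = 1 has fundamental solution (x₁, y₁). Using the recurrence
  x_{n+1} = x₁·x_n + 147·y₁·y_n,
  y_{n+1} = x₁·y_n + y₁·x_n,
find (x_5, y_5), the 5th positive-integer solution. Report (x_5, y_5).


Step 1: Find the fundamental solution (x₁, y₁) of x² - 147y² = 1.
  Expand √147 as a continued fraction. a₀ = ⌊√147⌋ = 12; iterate m_{k+1} = d_k·a_k − m_k, d_{k+1} = (147 − m_{k+1}²)/d_k, a_{k+1} = ⌊(a₀ + m_{k+1})/d_{k+1}⌋ (starting m₀ = 0, d₀ = 1), with convergents p_k = a_k·p_{k-1} + p_{k-2}, q_k = a_k·q_{k-1} + q_{k-2} (p₋₁ = 1, q₋₁ = 0):
  k = 0: a₀ = 12; p₀/q₀ = 12/1; p₀² − 147·q₀² = 144 − 147 = -3.
  k = 1: m = 12, d = 3, a = ⌊(12 + 12)/3⌋ = 8; p/q = (8·12 + 1)/(8·1 + 0) = 97/8; p² − 147·q² = 9409 − 9408 = 1.
  The first convergent with p² − 147·q² = 1 gives the fundamental solution (x₁, y₁) = (97, 8).
Step 2: Apply the recurrence (x_{n+1}, y_{n+1}) = (x₁x_n + 147y₁y_n, x₁y_n + y₁x_n) repeatedly.
  From (x_1, y_1) = (97, 8): x_2 = 97·97 + 147·8·8 = 18817; y_2 = 97·8 + 8·97 = 1552.
  From (x_2, y_2) = (18817, 1552): x_3 = 97·18817 + 147·8·1552 = 3650401; y_3 = 97·1552 + 8·18817 = 301080.
  From (x_3, y_3) = (3650401, 301080): x_4 = 97·3650401 + 147·8·301080 = 708158977; y_4 = 97·301080 + 8·3650401 = 58407968.
  From (x_4, y_4) = (708158977, 58407968): x_5 = 97·708158977 + 147·8·58407968 = 137379191137; y_5 = 97·58407968 + 8·708158977 = 11330844712.
Step 3: Verify x_5² - 147·y_5² = 18873042157456379352769 - 18873042157456379352768 = 1 (should be 1). ✓

(x_1, y_1) = (97, 8); (x_5, y_5) = (137379191137, 11330844712).


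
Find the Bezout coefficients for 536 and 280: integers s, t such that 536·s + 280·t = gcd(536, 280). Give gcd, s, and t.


Euclidean algorithm on (536, 280) — divide until remainder is 0:
  536 = 1 · 280 + 256
  280 = 1 · 256 + 24
  256 = 10 · 24 + 16
  24 = 1 · 16 + 8
  16 = 2 · 8 + 0
gcd(536, 280) = 8.
Track Bezout coefficients alongside the remainders: start with r₀ = 536 = a·1 + b·0 (s = 1, t = 0) and r₁ = 280 = a·0 + b·1 (s = 0, t = 1); each new remainder r_{k+1} = r_{k-1} − q_k·r_k inherits s_{k+1} = s_{k-1} − q_k·s_k, t_{k+1} = t_{k-1} − q_k·t_k, so r_k = a·s_k + b·t_k at every step:
  q = 1: r = 256, s = 1 − 1·0 = 1, t = 0 − 1·1 = -1  (check: 536·1 + 280·(-1) = 256)
  q = 1: r = 24, s = 0 − 1·1 = -1, t = 1 − 1·(-1) = 2  (check: 536·(-1) + 280·2 = 24)
  q = 10: r = 16, s = 1 − 10·(-1) = 11, t = -1 − 10·2 = -21  (check: 536·11 + 280·(-21) = 16)
  q = 1: r = 8, s = -1 − 1·11 = -12, t = 2 − 1·(-21) = 23  (check: 536·(-12) + 280·23 = 8)
The row with r = 8 (the gcd) gives the Bezout coefficients s = -12, t = 23.
Result: 536 · (-12) + 280 · (23) = 8.

gcd(536, 280) = 8; s = -12, t = 23 (check: 536·(-12) + 280·23 = 8).


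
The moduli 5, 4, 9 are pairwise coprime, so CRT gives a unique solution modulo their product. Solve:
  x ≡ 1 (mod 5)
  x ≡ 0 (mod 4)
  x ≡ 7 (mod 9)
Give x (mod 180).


Moduli 5, 4, 9 are pairwise coprime; by CRT there is a unique solution modulo M = 5 · 4 · 9 = 180.
Solve pairwise, accumulating the modulus:
  Start with x ≡ 1 (mod 5).
  Combine with x ≡ 0 (mod 4): since gcd(5, 4) = 1, we get a unique residue mod 20.
    Write x = 1 + 5·t and substitute into x ≡ 0 (mod 4): 5·t ≡ 0 − 1 = -1 (mod 4).
    Reduce coefficients mod 4: 1·t ≡ 3 (mod 4).
    So t ≡ 3 (mod 4).
    Then x = 1 + 5·3 = 16, valid modulo lcm(5, 4) = 20: x ≡ 16 (mod 20).
  Combine with x ≡ 7 (mod 9): since gcd(20, 9) = 1, we get a unique residue mod 180.
    Write x = 16 + 20·t and substitute into x ≡ 7 (mod 9): 20·t ≡ 7 − 16 = -9 (mod 9).
    Reduce coefficients mod 9: 2·t ≡ 0 (mod 9).
    The inverse of 2 mod 9 is 5 (since 2·5 = 10 = 1·9 + 1), so t ≡ 5·0 = 0 ≡ 0 (mod 9).
    Then x = 16 + 20·0 = 16, valid modulo lcm(20, 9) = 180: x ≡ 16 (mod 180).
Verify: 16 mod 5 = 1 ✓, 16 mod 4 = 0 ✓, 16 mod 9 = 7 ✓.

x ≡ 16 (mod 180).


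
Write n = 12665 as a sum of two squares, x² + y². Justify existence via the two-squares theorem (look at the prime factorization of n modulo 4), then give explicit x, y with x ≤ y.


Step 1: Factor n = 12665 = 5 · 17 · 149.
Step 2: Check the mod-4 condition on each prime factor: 5 ≡ 1 (mod 4), exponent 1; 17 ≡ 1 (mod 4), exponent 1; 149 ≡ 1 (mod 4), exponent 1.
All primes ≡ 3 (mod 4) appear to even exponent (or don't appear), so by the two-squares theorem n IS expressible as a sum of two squares.
Step 3: Build a representation. Here n = 5 · 17 · 149 is a product of primes ≡ 1 (mod 4). Each prime p ≡ 1 (mod 4) is itself a sum of two squares; find a² by testing p − a² for a perfect square:
  5: 5 − 1² = 4 = 2² ⇒ 5 = 1² + 2².
  17: 17 − 1² = 16 = 4² ⇒ 17 = 1² + 4².
  149: 149 − 1² = 148, 149 − 2² = 145, 149 − 3² = 140, 149 − 4² = 133, 149 − 5² = 124, 149 − 6² = 113, 149 − 7² = 100 = 10² ⇒ 149 = 7² + 10².
  Combine using the Brahmagupta–Fibonacci identity (a² + b²)(c² + d²) = (ac − bd)² + (ad + bc)² = (ac + bd)² + (ad − bc)²:
  5 · 17 = 85: from (1² + 2²)(1² + 4²), take (1·1 − 2·4, 1·4 + 2·1) = (1 − 8, 4 + 2) = (-7, 6); dropping signs (only squares matter) gives (7, 6); check 7² + 6² = 49 + 36 = 85 ✓.
  85 · 149 = 12665: from (7² + 6²)(7² + 10²), take (7·7 − 6·10, 7·10 + 6·7) = (49 − 60, 70 + 42) = (-11, 112); dropping signs (only squares matter) gives (11, 112); check 11² + 112² = 121 + 12544 = 12665 ✓.
Step 4: Order so x ≤ y and verify: 11² + 112² = 121 + 12544 = 12665 = n. ✓

n = 12665 = 11² + 112² (one valid representation with x ≤ y).


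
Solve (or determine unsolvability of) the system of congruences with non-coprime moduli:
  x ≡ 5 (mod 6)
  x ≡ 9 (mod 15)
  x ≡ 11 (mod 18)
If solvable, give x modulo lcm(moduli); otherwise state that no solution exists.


Moduli 6, 15, 18 are not pairwise coprime, so CRT works modulo lcm(m_i) when all pairwise compatibility conditions hold.
Pairwise compatibility: gcd(m_i, m_j) must divide a_i - a_j for every pair.
Merge one congruence at a time:
  Start: x ≡ 5 (mod 6).
  Combine with x ≡ 9 (mod 15): gcd(6, 15) = 3, and 9 - 5 = 4 is NOT divisible by 3.
    ⇒ system is inconsistent (no integer solution).

No solution (the system is inconsistent).


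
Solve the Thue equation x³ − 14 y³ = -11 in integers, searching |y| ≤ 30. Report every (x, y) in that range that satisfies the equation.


The equation is x³ - 14y³ = -11. For fixed y, x³ = 14·y³ − 11, so a solution requires the RHS to be a perfect cube.
Strategy: iterate y from -30 to 30, compute RHS = 14·y³ − 11, and check whether it is a (positive or negative) perfect cube.
Check small values of y:
  y = 0: RHS = -11 is not a perfect cube.
  y = 1: RHS = 3 is not a perfect cube.
  y = -1: RHS = -25 is not a perfect cube.
  y = 2: RHS = 101 is not a perfect cube.
  y = -2: RHS = -123 is not a perfect cube.
  y = 3: RHS = 367 is not a perfect cube.
  y = -3: RHS = -389 is not a perfect cube.
Continuing the search up to |y| = 30 finds no solutions either.
No (x, y) in the scanned range satisfies the equation.

No integer solutions with |y| ≤ 30.


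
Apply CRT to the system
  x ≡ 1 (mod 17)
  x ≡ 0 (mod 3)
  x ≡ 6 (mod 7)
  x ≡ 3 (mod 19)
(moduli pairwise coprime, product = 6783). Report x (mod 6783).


Product of moduli M = 17 · 3 · 7 · 19 = 6783.
Merge one congruence at a time:
  Start: x ≡ 1 (mod 17).
  Combine with x ≡ 0 (mod 3); new modulus lcm = 51.
    Write x = 1 + 17·t and substitute into x ≡ 0 (mod 3): 17·t ≡ 0 − 1 = -1 (mod 3).
    Reduce coefficients mod 3: 2·t ≡ 2 (mod 3).
    The inverse of 2 mod 3 is 2 (since 2·2 = 4 = 1·3 + 1), so t ≡ 2·2 = 4 ≡ 1 (mod 3).
    Then x = 1 + 17·1 = 18, valid modulo lcm(17, 3) = 51: x ≡ 18 (mod 51).
  Combine with x ≡ 6 (mod 7); new modulus lcm = 357.
    Write x = 18 + 51·t and substitute into x ≡ 6 (mod 7): 51·t ≡ 6 − 18 = -12 (mod 7).
    Reduce coefficients mod 7: 2·t ≡ 2 (mod 7).
    The inverse of 2 mod 7 is 4 (since 2·4 = 8 = 1·7 + 1), so t ≡ 4·2 = 8 ≡ 1 (mod 7).
    Then x = 18 + 51·1 = 69, valid modulo lcm(51, 7) = 357: x ≡ 69 (mod 357).
  Combine with x ≡ 3 (mod 19); new modulus lcm = 6783.
    Write x = 69 + 357·t and substitute into x ≡ 3 (mod 19): 357·t ≡ 3 − 69 = -66 (mod 19).
    Reduce coefficients mod 19: 15·t ≡ 10 (mod 19).
    The inverse of 15 mod 19 is 14 (since 15·14 = 210 = 11·19 + 1), so t ≡ 14·10 = 140 ≡ 7 (mod 19).
    Then x = 69 + 357·7 = 2568, valid modulo lcm(357, 19) = 6783: x ≡ 2568 (mod 6783).
Verify against each original: 2568 mod 17 = 1, 2568 mod 3 = 0, 2568 mod 7 = 6, 2568 mod 19 = 3.

x ≡ 2568 (mod 6783).


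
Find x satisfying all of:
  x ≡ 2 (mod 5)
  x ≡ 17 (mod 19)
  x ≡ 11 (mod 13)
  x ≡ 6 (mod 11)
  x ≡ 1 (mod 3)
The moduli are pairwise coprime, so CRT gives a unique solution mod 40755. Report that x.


Product of moduli M = 5 · 19 · 13 · 11 · 3 = 40755.
Merge one congruence at a time:
  Start: x ≡ 2 (mod 5).
  Combine with x ≡ 17 (mod 19); new modulus lcm = 95.
    Write x = 2 + 5·t and substitute into x ≡ 17 (mod 19): 5·t ≡ 17 − 2 = 15 (mod 19).
    The inverse of 5 mod 19 is 4 (since 5·4 = 20 = 1·19 + 1), so t ≡ 4·15 = 60 ≡ 3 (mod 19).
    Then x = 2 + 5·3 = 17, valid modulo lcm(5, 19) = 95: x ≡ 17 (mod 95).
  Combine with x ≡ 11 (mod 13); new modulus lcm = 1235.
    Write x = 17 + 95·t and substitute into x ≡ 11 (mod 13): 95·t ≡ 11 − 17 = -6 (mod 13).
    Reduce coefficients mod 13: 4·t ≡ 7 (mod 13).
    The inverse of 4 mod 13 is 10 (since 4·10 = 40 = 3·13 + 1), so t ≡ 10·7 = 70 ≡ 5 (mod 13).
    Then x = 17 + 95·5 = 492, valid modulo lcm(95, 13) = 1235: x ≡ 492 (mod 1235).
  Combine with x ≡ 6 (mod 11); new modulus lcm = 13585.
    Write x = 492 + 1235·t and substitute into x ≡ 6 (mod 11): 1235·t ≡ 6 − 492 = -486 (mod 11).
    Reduce coefficients mod 11: 3·t ≡ 9 (mod 11).
    The inverse of 3 mod 11 is 4 (since 3·4 = 12 = 1·11 + 1), so t ≡ 4·9 = 36 ≡ 3 (mod 11).
    Then x = 492 + 1235·3 = 4197, valid modulo lcm(1235, 11) = 13585: x ≡ 4197 (mod 13585).
  Combine with x ≡ 1 (mod 3); new modulus lcm = 40755.
    Write x = 4197 + 13585·t and substitute into x ≡ 1 (mod 3): 13585·t ≡ 1 − 4197 = -4196 (mod 3).
    Reduce coefficients mod 3: 1·t ≡ 1 (mod 3).
    So t ≡ 1 (mod 3).
    Then x = 4197 + 13585·1 = 17782, valid modulo lcm(13585, 3) = 40755: x ≡ 17782 (mod 40755).
Verify against each original: 17782 mod 5 = 2, 17782 mod 19 = 17, 17782 mod 13 = 11, 17782 mod 11 = 6, 17782 mod 3 = 1.

x ≡ 17782 (mod 40755).


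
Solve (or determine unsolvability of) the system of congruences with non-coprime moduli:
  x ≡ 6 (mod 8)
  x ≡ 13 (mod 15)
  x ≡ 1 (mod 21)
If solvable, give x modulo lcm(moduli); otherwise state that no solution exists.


Moduli 8, 15, 21 are not pairwise coprime, so CRT works modulo lcm(m_i) when all pairwise compatibility conditions hold.
Pairwise compatibility: gcd(m_i, m_j) must divide a_i - a_j for every pair.
Merge one congruence at a time:
  Start: x ≡ 6 (mod 8).
  Combine with x ≡ 13 (mod 15): gcd(8, 15) = 1; 13 - 6 = 7, which IS divisible by 1, so compatible.
    Write x = 6 + 8·t and substitute into x ≡ 13 (mod 15): 8·t ≡ 13 − 6 = 7 (mod 15).
    The inverse of 8 mod 15 is 2 (since 8·2 = 16 = 1·15 + 1), so t ≡ 2·7 = 14 ≡ 14 (mod 15).
    Then x = 6 + 8·14 = 118, valid modulo lcm(8, 15) = 120: x ≡ 118 (mod 120).
  Combine with x ≡ 1 (mod 21): gcd(120, 21) = 3; 1 - 118 = -117, which IS divisible by 3, so compatible.
    Write x = 118 + 120·t and substitute into x ≡ 1 (mod 21): 120·t ≡ 1 − 118 = -117 (mod 21).
    Divide the congruence (and modulus) by g = 3: 40·t ≡ -39 (mod 7).
    Reduce coefficients mod 7: 5·t ≡ 3 (mod 7).
    The inverse of 5 mod 7 is 3 (since 5·3 = 15 = 2·7 + 1), so t ≡ 3·3 = 9 ≡ 2 (mod 7).
    Then x = 118 + 120·2 = 358, valid modulo lcm(120, 21) = 840: x ≡ 358 (mod 840).
Verify: 358 mod 8 = 6, 358 mod 15 = 13, 358 mod 21 = 1.

x ≡ 358 (mod 840).


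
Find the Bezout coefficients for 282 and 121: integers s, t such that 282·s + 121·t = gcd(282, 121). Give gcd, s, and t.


Euclidean algorithm on (282, 121) — divide until remainder is 0:
  282 = 2 · 121 + 40
  121 = 3 · 40 + 1
  40 = 40 · 1 + 0
gcd(282, 121) = 1.
Track Bezout coefficients alongside the remainders: start with r₀ = 282 = a·1 + b·0 (s = 1, t = 0) and r₁ = 121 = a·0 + b·1 (s = 0, t = 1); each new remainder r_{k+1} = r_{k-1} − q_k·r_k inherits s_{k+1} = s_{k-1} − q_k·s_k, t_{k+1} = t_{k-1} − q_k·t_k, so r_k = a·s_k + b·t_k at every step:
  q = 2: r = 40, s = 1 − 2·0 = 1, t = 0 − 2·1 = -2  (check: 282·1 + 121·(-2) = 40)
  q = 3: r = 1, s = 0 − 3·1 = -3, t = 1 − 3·(-2) = 7  (check: 282·(-3) + 121·7 = 1)
The row with r = 1 (the gcd) gives the Bezout coefficients s = -3, t = 7.
Result: 282 · (-3) + 121 · (7) = 1.

gcd(282, 121) = 1; s = -3, t = 7 (check: 282·(-3) + 121·7 = 1).


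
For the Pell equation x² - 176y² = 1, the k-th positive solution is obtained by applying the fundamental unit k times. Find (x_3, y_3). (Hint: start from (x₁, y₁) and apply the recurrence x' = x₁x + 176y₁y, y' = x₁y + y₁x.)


Step 1: Find the fundamental solution (x₁, y₁) of x² - 176y² = 1.
  Expand √176 as a continued fraction. a₀ = ⌊√176⌋ = 13; iterate m_{k+1} = d_k·a_k − m_k, d_{k+1} = (176 − m_{k+1}²)/d_k, a_{k+1} = ⌊(a₀ + m_{k+1})/d_{k+1}⌋ (starting m₀ = 0, d₀ = 1), with convergents p_k = a_k·p_{k-1} + p_{k-2}, q_k = a_k·q_{k-1} + q_{k-2} (p₋₁ = 1, q₋₁ = 0):
  k = 0: a₀ = 13; p₀/q₀ = 13/1; p₀² − 176·q₀² = 169 − 176 = -7.
  k = 1: m = 13, d = 7, a = ⌊(13 + 13)/7⌋ = 3; p/q = (3·13 + 1)/(3·1 + 0) = 40/3; p² − 176·q² = 1600 − 1584 = 16.
  k = 2: m = 8, d = 16, a = ⌊(13 + 8)/16⌋ = 1; p/q = (1·40 + 13)/(1·3 + 1) = 53/4; p² − 176·q² = 2809 − 2816 = -7.
  k = 3: m = 8, d = 7, a = ⌊(13 + 8)/7⌋ = 3; p/q = (3·53 + 40)/(3·4 + 3) = 199/15; p² − 176·q² = 39601 − 39600 = 1.
  The first convergent with p² − 176·q² = 1 gives the fundamental solution (x₁, y₁) = (199, 15).
Step 2: Apply the recurrence (x_{n+1}, y_{n+1}) = (x₁x_n + 176y₁y_n, x₁y_n + y₁x_n) repeatedly.
  From (x_1, y_1) = (199, 15): x_2 = 199·199 + 176·15·15 = 79201; y_2 = 199·15 + 15·199 = 5970.
  From (x_2, y_2) = (79201, 5970): x_3 = 199·79201 + 176·15·5970 = 31521799; y_3 = 199·5970 + 15·79201 = 2376045.
Step 3: Verify x_3² - 176·y_3² = 993623812196401 - 993623812196400 = 1 (should be 1). ✓

(x_1, y_1) = (199, 15); (x_3, y_3) = (31521799, 2376045).


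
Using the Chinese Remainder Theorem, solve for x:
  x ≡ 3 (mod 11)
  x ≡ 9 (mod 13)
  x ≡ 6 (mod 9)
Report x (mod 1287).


Moduli 11, 13, 9 are pairwise coprime; by CRT there is a unique solution modulo M = 11 · 13 · 9 = 1287.
Solve pairwise, accumulating the modulus:
  Start with x ≡ 3 (mod 11).
  Combine with x ≡ 9 (mod 13): since gcd(11, 13) = 1, we get a unique residue mod 143.
    Write x = 3 + 11·t and substitute into x ≡ 9 (mod 13): 11·t ≡ 9 − 3 = 6 (mod 13).
    The inverse of 11 mod 13 is 6 (since 11·6 = 66 = 5·13 + 1), so t ≡ 6·6 = 36 ≡ 10 (mod 13).
    Then x = 3 + 11·10 = 113, valid modulo lcm(11, 13) = 143: x ≡ 113 (mod 143).
  Combine with x ≡ 6 (mod 9): since gcd(143, 9) = 1, we get a unique residue mod 1287.
    Write x = 113 + 143·t and substitute into x ≡ 6 (mod 9): 143·t ≡ 6 − 113 = -107 (mod 9).
    Reduce coefficients mod 9: 8·t ≡ 1 (mod 9).
    The inverse of 8 mod 9 is 8 (since 8·8 = 64 = 7·9 + 1), so t ≡ 8·1 = 8 ≡ 8 (mod 9).
    Then x = 113 + 143·8 = 1257, valid modulo lcm(143, 9) = 1287: x ≡ 1257 (mod 1287).
Verify: 1257 mod 11 = 3 ✓, 1257 mod 13 = 9 ✓, 1257 mod 9 = 6 ✓.

x ≡ 1257 (mod 1287).


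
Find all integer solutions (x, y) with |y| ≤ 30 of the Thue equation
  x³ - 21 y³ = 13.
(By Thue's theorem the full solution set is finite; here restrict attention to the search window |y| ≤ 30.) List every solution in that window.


The equation is x³ - 21y³ = 13. For fixed y, x³ = 21·y³ + 13, so a solution requires the RHS to be a perfect cube.
Strategy: iterate y from -30 to 30, compute RHS = 21·y³ + 13, and check whether it is a (positive or negative) perfect cube.
Check small values of y:
  y = 0: RHS = 13 is not a perfect cube.
  y = 1: RHS = 34 is not a perfect cube.
  y = -1: RHS = -8 = (-2)³ ⇒ x = -2 works.
  y = 2: RHS = 181 is not a perfect cube.
  y = -2: RHS = -155 is not a perfect cube.
  y = 3: RHS = 580 is not a perfect cube.
  y = -3: RHS = -554 is not a perfect cube.
Continuing, at y = -4: RHS = -1331 = (-11)³ ⇒ x = -11 works.
Searching the remaining y in |y| ≤ 30 finds no further solutions.
Collected solutions: (-2, -1), (-11, -4).

Solutions (with |y| ≤ 30): (-2, -1), (-11, -4).


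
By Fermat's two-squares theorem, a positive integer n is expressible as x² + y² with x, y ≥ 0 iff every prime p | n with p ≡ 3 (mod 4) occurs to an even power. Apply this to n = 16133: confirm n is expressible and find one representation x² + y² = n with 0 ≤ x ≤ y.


Step 1: Factor n = 16133 = 13 · 17 · 73.
Step 2: Check the mod-4 condition on each prime factor: 13 ≡ 1 (mod 4), exponent 1; 17 ≡ 1 (mod 4), exponent 1; 73 ≡ 1 (mod 4), exponent 1.
All primes ≡ 3 (mod 4) appear to even exponent (or don't appear), so by the two-squares theorem n IS expressible as a sum of two squares.
Step 3: Build a representation. Here n = 13 · 17 · 73 is a product of primes ≡ 1 (mod 4). Each prime p ≡ 1 (mod 4) is itself a sum of two squares; find a² by testing p − a² for a perfect square:
  13: 13 − 1² = 12, 13 − 2² = 9 = 3² ⇒ 13 = 2² + 3².
  17: 17 − 1² = 16 = 4² ⇒ 17 = 1² + 4².
  73: 73 − 1² = 72, 73 − 2² = 69, 73 − 3² = 64 = 8² ⇒ 73 = 3² + 8².
  Combine using the Brahmagupta–Fibonacci identity (a² + b²)(c² + d²) = (ac − bd)² + (ad + bc)² = (ac + bd)² + (ad − bc)²:
  13 · 17 = 221: from (2² + 3²)(1² + 4²), take (2·1 − 3·4, 2·4 + 3·1) = (2 − 12, 8 + 3) = (-10, 11); dropping signs (only squares matter) gives (10, 11); check 10² + 11² = 100 + 121 = 221 ✓.
  221 · 73 = 16133: from (10² + 11²)(3² + 8²), take (10·3 − 11·8, 10·8 + 11·3) = (30 − 88, 80 + 33) = (-58, 113); dropping signs (only squares matter) gives (58, 113); check 58² + 113² = 3364 + 12769 = 16133 ✓.
Step 4: Order so x ≤ y and verify: 58² + 113² = 3364 + 12769 = 16133 = n. ✓

n = 16133 = 58² + 113² (one valid representation with x ≤ y).


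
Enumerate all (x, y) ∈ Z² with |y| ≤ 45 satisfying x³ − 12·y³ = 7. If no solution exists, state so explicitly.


The equation is x³ - 12y³ = 7. For fixed y, x³ = 12·y³ + 7, so a solution requires the RHS to be a perfect cube.
Strategy: iterate y from -45 to 45, compute RHS = 12·y³ + 7, and check whether it is a (positive or negative) perfect cube.
Check small values of y:
  y = 0: RHS = 7 is not a perfect cube.
  y = 1: RHS = 19 is not a perfect cube.
  y = -1: RHS = -5 is not a perfect cube.
  y = 2: RHS = 103 is not a perfect cube.
  y = -2: RHS = -89 is not a perfect cube.
  y = 3: RHS = 331 is not a perfect cube.
  y = -3: RHS = -317 is not a perfect cube.
Continuing the search up to |y| = 45 finds no solutions either.
No (x, y) in the scanned range satisfies the equation.

No integer solutions with |y| ≤ 45.
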